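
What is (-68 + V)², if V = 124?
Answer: 3136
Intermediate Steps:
(-68 + V)² = (-68 + 124)² = 56² = 3136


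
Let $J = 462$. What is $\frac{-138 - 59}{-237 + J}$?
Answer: $- \frac{197}{225} \approx -0.87556$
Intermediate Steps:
$\frac{-138 - 59}{-237 + J} = \frac{-138 - 59}{-237 + 462} = - \frac{197}{225}$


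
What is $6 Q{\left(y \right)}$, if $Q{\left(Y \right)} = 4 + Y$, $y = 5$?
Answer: $54$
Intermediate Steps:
$6 Q{\left(y \right)} = 6 \left(4 + 5\right) = 6 \cdot 9 = 54$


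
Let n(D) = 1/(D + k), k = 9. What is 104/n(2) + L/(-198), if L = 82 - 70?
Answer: 37750/33 ≈ 1143.9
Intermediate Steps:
L = 12
n(D) = 1/(9 + D) (n(D) = 1/(D + 9) = 1/(9 + D))
104/n(2) + L/(-198) = 104/(1/(9 + 2)) + 12/(-198) = 104/(1/11) + 12*(-1/198) = 104/(1/11) - 2/33 = 104*11 - 2/33 = 1144 - 2/33 = 37750/33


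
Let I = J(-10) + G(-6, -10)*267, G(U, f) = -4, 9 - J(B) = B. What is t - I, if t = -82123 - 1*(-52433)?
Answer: -28641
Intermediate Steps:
t = -29690 (t = -82123 + 52433 = -29690)
J(B) = 9 - B
I = -1049 (I = (9 - 1*(-10)) - 4*267 = (9 + 10) - 1068 = 19 - 1068 = -1049)
t - I = -29690 - 1*(-1049) = -29690 + 1049 = -28641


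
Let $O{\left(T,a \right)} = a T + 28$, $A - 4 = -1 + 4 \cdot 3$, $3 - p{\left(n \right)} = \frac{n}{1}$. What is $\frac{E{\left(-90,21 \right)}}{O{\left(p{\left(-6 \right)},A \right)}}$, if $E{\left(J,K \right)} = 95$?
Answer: $\frac{95}{163} \approx 0.58282$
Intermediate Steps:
$p{\left(n \right)} = 3 - n$ ($p{\left(n \right)} = 3 - \frac{n}{1} = 3 - n 1 = 3 - n$)
$A = 15$ ($A = 4 + \left(-1 + 4 \cdot 3\right) = 4 + \left(-1 + 12\right) = 4 + 11 = 15$)
$O{\left(T,a \right)} = 28 + T a$ ($O{\left(T,a \right)} = T a + 28 = 28 + T a$)
$\frac{E{\left(-90,21 \right)}}{O{\left(p{\left(-6 \right)},A \right)}} = \frac{95}{28 + \left(3 - -6\right) 15} = \frac{95}{28 + \left(3 + 6\right) 15} = \frac{95}{28 + 9 \cdot 15} = \frac{95}{28 + 135} = \frac{95}{163}$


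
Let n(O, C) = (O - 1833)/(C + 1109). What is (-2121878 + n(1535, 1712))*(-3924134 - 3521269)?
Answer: 6366689758175544/403 ≈ 1.5798e+13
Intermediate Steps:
n(O, C) = (-1833 + O)/(1109 + C)
(-2121878 + n(1535, 1712))*(-3924134 - 3521269) = (-2121878 + (-1833 + 1535)/(1109 + 1712))*(-3924134 - 3521269) = (-2121878 - 298/2821)*(-7445403) = -5985818136/2821*(-7445403) = 6366689758175544/403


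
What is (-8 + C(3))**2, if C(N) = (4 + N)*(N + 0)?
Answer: 169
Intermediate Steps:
C(N) = N*(4 + N) (C(N) = (4 + N)*N = N*(4 + N))
(-8 + C(3))**2 = (-8 + 3*(4 + 3))**2 = (-8 + 3*7)**2 = (-8 + 21)**2 = 13**2 = 169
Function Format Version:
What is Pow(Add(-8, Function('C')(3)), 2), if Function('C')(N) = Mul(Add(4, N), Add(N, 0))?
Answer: 169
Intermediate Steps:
Function('C')(N) = Mul(N, Add(4, N)) (Function('C')(N) = Mul(Add(4, N), N) = Mul(N, Add(4, N)))
Pow(Add(-8, Function('C')(3)), 2) = Pow(Add(-8, Mul(3, Add(4, 3))), 2) = Pow(Add(-8, Mul(3, 7)), 2) = Pow(Add(-8, 21), 2) = Pow(13, 2) = 169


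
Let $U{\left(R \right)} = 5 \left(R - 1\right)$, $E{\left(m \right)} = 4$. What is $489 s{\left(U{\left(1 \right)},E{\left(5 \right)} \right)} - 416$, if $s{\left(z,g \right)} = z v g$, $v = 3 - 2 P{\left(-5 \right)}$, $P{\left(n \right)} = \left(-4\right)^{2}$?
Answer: $-416$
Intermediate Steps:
$P{\left(n \right)} = 16$
$v = -29$ ($v = 3 - 32 = -29$)
$U{\left(R \right)} = -5 + 5 R$ ($U{\left(R \right)} = 5 \left(-1 + R\right) = -5 + 5 R$)
$s{\left(z,g \right)} = - 29 g z$ ($s{\left(z,g \right)} = z \left(-29\right) g = - 29 z g = - 29 g z$)
$489 s{\left(U{\left(1 \right)},E{\left(5 \right)} \right)} - 416 = 489 \left(\left(-29\right) 4 \left(-5 + 5 \cdot 1\right)\right) - 416 = 489 \left(\left(-29\right) 4 \left(-5 + 5\right)\right) - 416 = 489 \left(\left(-29\right) 4 \cdot 0\right) - 416 = 489 \cdot 0 - 416 = 0 - 416 = -416$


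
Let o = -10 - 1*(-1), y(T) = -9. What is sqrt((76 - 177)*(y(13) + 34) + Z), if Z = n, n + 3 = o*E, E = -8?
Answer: 2*I*sqrt(614) ≈ 49.558*I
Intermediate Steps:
o = -9 (o = -10 + 1 = -9)
n = 69 (n = -3 - 9*(-8) = -3 + 72 = 69)
Z = 69
sqrt((76 - 177)*(y(13) + 34) + Z) = sqrt((76 - 177)*(-9 + 34) + 69) = sqrt(-101*25 + 69) = sqrt(-2525 + 69) = sqrt(-2456) = 2*I*sqrt(614)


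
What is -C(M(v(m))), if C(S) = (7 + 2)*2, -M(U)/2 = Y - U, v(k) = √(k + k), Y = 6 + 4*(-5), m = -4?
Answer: -18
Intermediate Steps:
Y = -14 (Y = 6 - 20 = -14)
v(k) = √2*√k (v(k) = √(2*k) = √2*√k)
M(U) = 28 + 2*U (M(U) = -2*(-14 - U) = 28 + 2*U)
C(S) = 18 (C(S) = 9*2 = 18)
-C(M(v(m))) = -1*18 = -18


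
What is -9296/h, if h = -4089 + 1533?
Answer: 2324/639 ≈ 3.6369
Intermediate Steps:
h = -2556
-9296/h = -9296/(-2556) = -9296*(-1/2556) = 2324/639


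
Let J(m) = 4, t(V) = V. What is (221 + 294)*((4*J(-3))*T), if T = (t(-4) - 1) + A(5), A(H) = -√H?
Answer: -41200 - 8240*√5 ≈ -59625.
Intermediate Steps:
T = -5 - √5 (T = (-4 - 1) - √5 = -5 - √5 ≈ -7.2361)
(221 + 294)*((4*J(-3))*T) = (221 + 294)*((4*4)*(-5 - √5)) = 515*(16*(-5 - √5)) = 515*(-80 - 16*√5) = -41200 - 8240*√5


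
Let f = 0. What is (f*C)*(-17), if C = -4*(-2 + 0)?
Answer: 0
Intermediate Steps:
C = 8 (C = -4*(-2) = 8)
(f*C)*(-17) = (0*8)*(-17) = 0*(-17) = 0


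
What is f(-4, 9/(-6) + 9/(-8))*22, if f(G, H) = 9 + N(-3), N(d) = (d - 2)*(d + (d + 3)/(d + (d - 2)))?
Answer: 528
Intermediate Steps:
N(d) = (-2 + d)*(d + (3 + d)/(-2 + 2*d)) (N(d) = (-2 + d)*(d + (3 + d)/(d + (-2 + d))) = (-2 + d)*(d + (3 + d)/(-2 + 2*d)))
f(G, H) = 24 (f(G, H) = 9 + (-6 - 5*(-3)² + 2*(-3)³ + 5*(-3))/(2*(-1 - 3)) = 9 + (½)*(-6 - 5*9 + 2*(-27) - 15)/(-4) = 9 + (½)*(-¼)*(-6 - 45 - 54 - 15) = 9 + (½)*(-¼)*(-120) = 9 + 15 = 24)
f(-4, 9/(-6) + 9/(-8))*22 = 24*22 = 528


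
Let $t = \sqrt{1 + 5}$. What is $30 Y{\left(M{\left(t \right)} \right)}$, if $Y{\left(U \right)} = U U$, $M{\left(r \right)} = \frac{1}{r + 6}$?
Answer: $\frac{30}{\left(6 + \sqrt{6}\right)^{2}} \approx 0.4202$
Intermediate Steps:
$t = \sqrt{6} \approx 2.4495$
$M{\left(r \right)} = \frac{1}{6 + r}$
$Y{\left(U \right)} = U^{2}$
$30 Y{\left(M{\left(t \right)} \right)} = 30 \left(\frac{1}{6 + \sqrt{6}}\right)^{2} = \frac{30}{\left(6 + \sqrt{6}\right)^{2}}$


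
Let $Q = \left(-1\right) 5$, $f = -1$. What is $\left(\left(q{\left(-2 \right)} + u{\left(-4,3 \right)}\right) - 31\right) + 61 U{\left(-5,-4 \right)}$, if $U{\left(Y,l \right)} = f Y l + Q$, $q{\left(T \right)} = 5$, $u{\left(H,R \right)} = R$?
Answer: $-1548$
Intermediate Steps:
$Q = -5$
$U{\left(Y,l \right)} = -5 - Y l$ ($U{\left(Y,l \right)} = - Y l - 5 = -5 - Y l$)
$\left(\left(q{\left(-2 \right)} + u{\left(-4,3 \right)}\right) - 31\right) + 61 U{\left(-5,-4 \right)} = \left(\left(5 + 3\right) - 31\right) + 61 \left(-5 - \left(-5\right) \left(-4\right)\right) = \left(8 - 31\right) + 61 \left(-5 - 20\right) = -23 + 61 \left(-25\right) = -23 - 1525 = -1548$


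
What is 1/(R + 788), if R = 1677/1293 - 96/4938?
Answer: 354713/279967005 ≈ 0.0012670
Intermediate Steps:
R = 453161/354713 (R = 1677*(1/1293) - 96*1/4938 = 559/431 - 16/823 = 453161/354713 ≈ 1.2775)
1/(R + 788) = 1/(453161/354713 + 788) = 1/(279967005/354713) = 354713/279967005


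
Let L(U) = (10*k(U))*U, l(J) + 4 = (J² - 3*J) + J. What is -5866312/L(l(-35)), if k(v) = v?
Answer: -2933156/8333405 ≈ -0.35198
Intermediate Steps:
l(J) = -4 + J² - 2*J (l(J) = -4 + ((J² - 3*J) + J) = -4 + (J² - 2*J) = -4 + J² - 2*J)
L(U) = 10*U² (L(U) = (10*U)*U = 10*U²)
-5866312/L(l(-35)) = -5866312*1/(10*(-4 + (-35)² - 2*(-35))²) = -5866312*1/(10*(-4 + 1225 + 70)²) = -5866312/(10*1291²) = -5866312/(10*1666681) = -5866312/16666810 = -5866312*1/16666810 = -2933156/8333405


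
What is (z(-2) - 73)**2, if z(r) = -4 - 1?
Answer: 6084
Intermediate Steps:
z(r) = -5
(z(-2) - 73)**2 = (-5 - 73)**2 = (-78)**2 = 6084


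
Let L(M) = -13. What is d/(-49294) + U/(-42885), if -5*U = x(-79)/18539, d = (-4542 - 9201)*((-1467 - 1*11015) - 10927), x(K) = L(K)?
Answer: -1278869209678457347/195954744847050 ≈ -6526.4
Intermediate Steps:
x(K) = -13
d = 321709887 (d = -13743*((-1467 - 11015) - 10927) = -13743*(-12482 - 10927) = -13743*(-23409) = 321709887)
U = 13/92695 (U = -(-13)/(5*18539) = -1/5*(-13/18539) = 13/92695 ≈ 0.00014024)
d/(-49294) + U/(-42885) = 321709887/(-49294) + (13/92695)/(-42885) = 321709887*(-1/49294) + (13/92695)*(-1/42885) = -321709887/49294 - 13/3975225075 = -1278869209678457347/195954744847050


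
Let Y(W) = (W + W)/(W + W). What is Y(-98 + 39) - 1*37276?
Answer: -37275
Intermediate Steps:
Y(W) = 1 (Y(W) = (2*W)/((2*W)) = (2*W)*(1/(2*W)) = 1)
Y(-98 + 39) - 1*37276 = 1 - 1*37276 = 1 - 37276 = -37275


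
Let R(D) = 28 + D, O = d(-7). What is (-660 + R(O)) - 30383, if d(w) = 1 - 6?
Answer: -31020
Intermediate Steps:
d(w) = -5
O = -5
(-660 + R(O)) - 30383 = (-660 + (28 - 5)) - 30383 = (-660 + 23) - 30383 = -637 - 30383 = -31020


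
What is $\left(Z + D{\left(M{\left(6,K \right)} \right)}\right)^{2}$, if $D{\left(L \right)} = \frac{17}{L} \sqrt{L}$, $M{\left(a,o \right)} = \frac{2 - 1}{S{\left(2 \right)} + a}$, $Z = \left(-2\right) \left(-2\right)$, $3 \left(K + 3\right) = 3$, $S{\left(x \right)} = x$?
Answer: $2328 + 272 \sqrt{2} \approx 2712.7$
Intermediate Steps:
$K = -2$ ($K = -3 + \frac{1}{3} \cdot 3 = -3 + 1 = -2$)
$Z = 4$
$M{\left(a,o \right)} = \frac{1}{2 + a}$ ($M{\left(a,o \right)} = \frac{2 - 1}{2 + a} = 1 \frac{1}{2 + a} = \frac{1}{2 + a}$)
$D{\left(L \right)} = \frac{17}{\sqrt{L}}$
$\left(Z + D{\left(M{\left(6,K \right)} \right)}\right)^{2} = \left(4 + \frac{17}{\frac{1}{\sqrt{2 + 6}}}\right)^{2} = \left(4 + \frac{17}{\frac{1}{4} \sqrt{2}}\right)^{2} = \left(4 + 17 \frac{1}{\sqrt{\frac{1}{8}}}\right)^{2} = \left(4 + 17 \cdot 2 \sqrt{2}\right)^{2} = \left(4 + 34 \sqrt{2}\right)^{2}$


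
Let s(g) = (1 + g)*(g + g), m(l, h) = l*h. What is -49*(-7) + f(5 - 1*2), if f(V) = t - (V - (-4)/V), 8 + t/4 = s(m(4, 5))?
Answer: 11000/3 ≈ 3666.7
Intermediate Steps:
m(l, h) = h*l
s(g) = 2*g*(1 + g) (s(g) = (1 + g)*(2*g) = 2*g*(1 + g))
t = 3328 (t = -32 + 4*(2*(5*4)*(1 + 5*4)) = -32 + 4*(2*20*(1 + 20)) = -32 + 4*(2*20*21) = -32 + 4*840 = -32 + 3360 = 3328)
f(V) = 3328 - V - 4/V (f(V) = 3328 - (V - (-4)/V) = 3328 - (V + 4/V) = 3328 + (-V - 4/V) = 3328 - V - 4/V)
-49*(-7) + f(5 - 1*2) = -49*(-7) + (3328 - (5 - 1*2) - 4/(5 - 1*2)) = 343 + (3328 - (5 - 2) - 4/(5 - 2)) = 343 + (3328 - 1*3 - 4/3) = 343 + (3328 - 3 - 4*⅓) = 343 + (3328 - 3 - 4/3) = 343 + 9971/3 = 11000/3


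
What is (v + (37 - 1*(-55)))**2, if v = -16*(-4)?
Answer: 24336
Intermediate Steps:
v = 64
(v + (37 - 1*(-55)))**2 = (64 + (37 - 1*(-55)))**2 = (64 + (37 + 55))**2 = (64 + 92)**2 = 156**2 = 24336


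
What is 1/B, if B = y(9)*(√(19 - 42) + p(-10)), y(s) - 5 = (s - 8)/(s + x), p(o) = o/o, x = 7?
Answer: 2/243 - 2*I*√23/243 ≈ 0.0082304 - 0.039472*I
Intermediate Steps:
p(o) = 1
y(s) = 5 + (-8 + s)/(7 + s) (y(s) = 5 + (s - 8)/(s + 7) = 5 + (-8 + s)/(7 + s))
B = 81/16 + 81*I*√23/16 (B = (3*(9 + 2*9)/(7 + 9))*(√(19 - 42) + 1) = (3*(9 + 18)/16)*(√(-23) + 1) = (3*(1/16)*27)*(I*√23 + 1) = 81*(1 + I*√23)/16 = 81/16 + 81*I*√23/16 ≈ 5.0625 + 24.279*I)
1/B = 1/(81/16 + 81*I*√23/16)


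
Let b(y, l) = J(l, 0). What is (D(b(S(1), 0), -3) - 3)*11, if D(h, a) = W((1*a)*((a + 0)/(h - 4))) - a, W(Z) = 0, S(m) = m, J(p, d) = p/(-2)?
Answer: 0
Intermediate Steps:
J(p, d) = -p/2 (J(p, d) = p*(-½) = -p/2)
b(y, l) = -l/2
D(h, a) = -a (D(h, a) = 0 - a = -a)
(D(b(S(1), 0), -3) - 3)*11 = (-1*(-3) - 3)*11 = (3 - 3)*11 = 0*11 = 0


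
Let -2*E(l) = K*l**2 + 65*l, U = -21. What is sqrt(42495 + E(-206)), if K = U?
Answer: 68*sqrt(107) ≈ 703.40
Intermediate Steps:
K = -21
E(l) = -65*l/2 + 21*l**2/2 (E(l) = -(-21*l**2 + 65*l)/2 = -65*l/2 + 21*l**2/2)
sqrt(42495 + E(-206)) = sqrt(42495 + (1/2)*(-206)*(-65 + 21*(-206))) = sqrt(42495 + (1/2)*(-206)*(-65 - 4326)) = sqrt(42495 + (1/2)*(-206)*(-4391)) = sqrt(42495 + 452273) = sqrt(494768) = 68*sqrt(107)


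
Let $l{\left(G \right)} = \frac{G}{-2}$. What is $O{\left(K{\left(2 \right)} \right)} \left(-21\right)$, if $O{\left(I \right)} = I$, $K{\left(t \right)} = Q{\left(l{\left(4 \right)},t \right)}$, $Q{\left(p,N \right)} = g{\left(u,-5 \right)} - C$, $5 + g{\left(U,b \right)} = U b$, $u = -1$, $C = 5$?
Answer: $105$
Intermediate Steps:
$l{\left(G \right)} = - \frac{G}{2}$ ($l{\left(G \right)} = G \left(- \frac{1}{2}\right) = - \frac{G}{2}$)
$g{\left(U,b \right)} = -5 + U b$
$Q{\left(p,N \right)} = -5$ ($Q{\left(p,N \right)} = \left(-5 - -5\right) - 5 = \left(-5 + 5\right) - 5 = 0 - 5 = -5$)
$K{\left(t \right)} = -5$
$O{\left(K{\left(2 \right)} \right)} \left(-21\right) = \left(-5\right) \left(-21\right) = 105$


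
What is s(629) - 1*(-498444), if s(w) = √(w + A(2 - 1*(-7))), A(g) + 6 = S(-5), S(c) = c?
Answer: 498444 + √618 ≈ 4.9847e+5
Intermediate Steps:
A(g) = -11 (A(g) = -6 - 5 = -11)
s(w) = √(-11 + w) (s(w) = √(w - 11) = √(-11 + w))
s(629) - 1*(-498444) = √(-11 + 629) - 1*(-498444) = √618 + 498444 = 498444 + √618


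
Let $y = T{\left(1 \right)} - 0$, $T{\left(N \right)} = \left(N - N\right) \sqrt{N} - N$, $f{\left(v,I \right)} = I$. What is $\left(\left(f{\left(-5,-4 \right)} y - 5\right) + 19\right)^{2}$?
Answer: $324$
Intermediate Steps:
$T{\left(N \right)} = - N$ ($T{\left(N \right)} = 0 \sqrt{N} - N = 0 - N = - N$)
$y = -1$ ($y = \left(-1\right) 1 - 0 = -1 + 0 = -1$)
$\left(\left(f{\left(-5,-4 \right)} y - 5\right) + 19\right)^{2} = \left(\left(\left(-4\right) \left(-1\right) - 5\right) + 19\right)^{2} = \left(\left(4 - 5\right) + 19\right)^{2} = \left(-1 + 19\right)^{2} = 18^{2} = 324$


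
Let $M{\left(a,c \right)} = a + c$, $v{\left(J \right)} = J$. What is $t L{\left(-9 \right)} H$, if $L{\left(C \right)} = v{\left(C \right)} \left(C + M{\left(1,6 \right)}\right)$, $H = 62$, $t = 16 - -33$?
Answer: $54684$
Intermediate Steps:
$t = 49$ ($t = 16 + 33 = 49$)
$L{\left(C \right)} = C \left(7 + C\right)$ ($L{\left(C \right)} = C \left(C + \left(1 + 6\right)\right) = C \left(C + 7\right) = C \left(7 + C\right)$)
$t L{\left(-9 \right)} H = 49 \left(- 9 \left(7 - 9\right)\right) 62 = 49 \left(\left(-9\right) \left(-2\right)\right) 62 = 49 \cdot 18 \cdot 62 = 882 \cdot 62 = 54684$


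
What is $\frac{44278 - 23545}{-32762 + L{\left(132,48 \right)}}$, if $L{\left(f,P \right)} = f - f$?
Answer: $- \frac{20733}{32762} \approx -0.63284$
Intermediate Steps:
$L{\left(f,P \right)} = 0$
$\frac{44278 - 23545}{-32762 + L{\left(132,48 \right)}} = \frac{44278 - 23545}{-32762 + 0} = \frac{20733}{-32762} = 20733 \left(- \frac{1}{32762}\right) = - \frac{20733}{32762}$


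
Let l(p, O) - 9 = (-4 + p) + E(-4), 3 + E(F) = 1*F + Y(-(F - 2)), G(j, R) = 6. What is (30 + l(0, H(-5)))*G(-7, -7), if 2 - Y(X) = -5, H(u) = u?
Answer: 210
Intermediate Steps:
Y(X) = 7 (Y(X) = 2 - 1*(-5) = 2 + 5 = 7)
E(F) = 4 + F (E(F) = -3 + (1*F + 7) = -3 + (F + 7) = -3 + (7 + F) = 4 + F)
l(p, O) = 5 + p (l(p, O) = 9 + ((-4 + p) + (4 - 4)) = 9 + ((-4 + p) + 0) = 9 + (-4 + p) = 5 + p)
(30 + l(0, H(-5)))*G(-7, -7) = (30 + (5 + 0))*6 = (30 + 5)*6 = 35*6 = 210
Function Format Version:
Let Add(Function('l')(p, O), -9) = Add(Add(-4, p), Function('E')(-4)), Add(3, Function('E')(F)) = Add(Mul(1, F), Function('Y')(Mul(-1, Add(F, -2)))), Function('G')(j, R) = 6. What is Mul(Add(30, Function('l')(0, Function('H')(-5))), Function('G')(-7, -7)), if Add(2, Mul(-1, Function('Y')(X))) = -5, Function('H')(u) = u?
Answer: 210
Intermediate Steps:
Function('Y')(X) = 7 (Function('Y')(X) = Add(2, Mul(-1, -5)) = Add(2, 5) = 7)
Function('E')(F) = Add(4, F) (Function('E')(F) = Add(-3, Add(Mul(1, F), 7)) = Add(-3, Add(F, 7)) = Add(-3, Add(7, F)) = Add(4, F))
Function('l')(p, O) = Add(5, p) (Function('l')(p, O) = Add(9, Add(Add(-4, p), Add(4, -4))) = Add(9, Add(Add(-4, p), 0)) = Add(9, Add(-4, p)) = Add(5, p))
Mul(Add(30, Function('l')(0, Function('H')(-5))), Function('G')(-7, -7)) = Mul(Add(30, Add(5, 0)), 6) = Mul(Add(30, 5), 6) = Mul(35, 6) = 210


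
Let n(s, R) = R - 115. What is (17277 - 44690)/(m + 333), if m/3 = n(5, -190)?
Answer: 27413/582 ≈ 47.101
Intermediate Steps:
n(s, R) = -115 + R
m = -915 (m = 3*(-115 - 190) = 3*(-305) = -915)
(17277 - 44690)/(m + 333) = (17277 - 44690)/(-915 + 333) = -27413/(-582) = -27413*(-1/582) = 27413/582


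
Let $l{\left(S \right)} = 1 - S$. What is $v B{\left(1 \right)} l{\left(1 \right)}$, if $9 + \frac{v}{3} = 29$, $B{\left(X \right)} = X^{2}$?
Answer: $0$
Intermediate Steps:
$v = 60$ ($v = -27 + 3 \cdot 29 = -27 + 87 = 60$)
$v B{\left(1 \right)} l{\left(1 \right)} = 60 \cdot 1^{2} \left(1 - 1\right) = 60 \cdot 1 \left(1 - 1\right) = 60 \cdot 0 = 0$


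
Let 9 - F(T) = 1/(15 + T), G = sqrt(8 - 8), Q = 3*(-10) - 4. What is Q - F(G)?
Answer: -644/15 ≈ -42.933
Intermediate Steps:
Q = -34 (Q = -30 - 4 = -34)
G = 0 (G = sqrt(0) = 0)
F(T) = 9 - 1/(15 + T)
Q - F(G) = -34 - (134 + 9*0)/(15 + 0) = -34 - (134 + 0)/15 = -34 - 134/15 = -644/15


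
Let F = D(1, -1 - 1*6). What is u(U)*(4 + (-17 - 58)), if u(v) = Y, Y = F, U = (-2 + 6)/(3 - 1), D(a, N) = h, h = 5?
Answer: -355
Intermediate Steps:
D(a, N) = 5
F = 5
U = 2 (U = 4/2 = 4*(1/2) = 2)
Y = 5
u(v) = 5
u(U)*(4 + (-17 - 58)) = 5*(4 + (-17 - 58)) = 5*(4 - 75) = 5*(-71) = -355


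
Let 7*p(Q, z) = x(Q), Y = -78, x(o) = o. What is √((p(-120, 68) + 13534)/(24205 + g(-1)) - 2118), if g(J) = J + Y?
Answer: I*√15097943475489/84441 ≈ 46.016*I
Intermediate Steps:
g(J) = -78 + J (g(J) = J - 78 = -78 + J)
p(Q, z) = Q/7
√((p(-120, 68) + 13534)/(24205 + g(-1)) - 2118) = √(((⅐)*(-120) + 13534)/(24205 + (-78 - 1)) - 2118) = √((-120/7 + 13534)/(24205 - 79) - 2118) = √((94618/7)/24126 - 2118) = √((94618/7)*(1/24126) - 2118) = √(47309/84441 - 2118) = √(-178798729/84441) = I*√15097943475489/84441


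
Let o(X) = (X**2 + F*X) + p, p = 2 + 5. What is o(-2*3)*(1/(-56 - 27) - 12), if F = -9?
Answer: -96709/83 ≈ -1165.2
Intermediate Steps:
p = 7
o(X) = 7 + X**2 - 9*X (o(X) = (X**2 - 9*X) + 7 = 7 + X**2 - 9*X)
o(-2*3)*(1/(-56 - 27) - 12) = (7 + (-2*3)**2 - (-18)*3)*(1/(-56 - 27) - 12) = (7 + (-6)**2 - 9*(-6))*(1/(-83) - 12) = (7 + 36 + 54)*(-1/83 - 12) = 97*(-997/83) = -96709/83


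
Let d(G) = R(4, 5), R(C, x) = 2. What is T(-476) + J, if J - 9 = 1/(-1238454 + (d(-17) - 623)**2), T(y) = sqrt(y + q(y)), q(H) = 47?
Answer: 7675316/852813 + I*sqrt(429) ≈ 9.0 + 20.712*I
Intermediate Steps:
d(G) = 2
T(y) = sqrt(47 + y) (T(y) = sqrt(y + 47) = sqrt(47 + y))
J = 7675316/852813 (J = 9 + 1/(-1238454 + (2 - 623)**2) = 9 + 1/(-1238454 + (-621)**2) = 9 + 1/(-1238454 + 385641) = 9 + 1/(-852813) = 9 - 1/852813 = 7675316/852813 ≈ 9.0000)
T(-476) + J = sqrt(47 - 476) + 7675316/852813 = sqrt(-429) + 7675316/852813 = I*sqrt(429) + 7675316/852813 = 7675316/852813 + I*sqrt(429)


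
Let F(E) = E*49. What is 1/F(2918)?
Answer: 1/142982 ≈ 6.9939e-6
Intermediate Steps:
F(E) = 49*E
1/F(2918) = 1/(49*2918) = 1/142982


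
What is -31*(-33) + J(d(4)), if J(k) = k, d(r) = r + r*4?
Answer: 1043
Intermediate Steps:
d(r) = 5*r (d(r) = r + 4*r = 5*r)
-31*(-33) + J(d(4)) = -31*(-33) + 5*4 = 1023 + 20 = 1043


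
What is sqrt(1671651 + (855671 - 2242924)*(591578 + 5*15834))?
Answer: I*sqrt(930495503593) ≈ 9.6462e+5*I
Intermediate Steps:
sqrt(1671651 + (855671 - 2242924)*(591578 + 5*15834)) = sqrt(1671651 - 1387253*(591578 + 79170)) = sqrt(1671651 - 1387253*670748) = sqrt(1671651 - 930497175244) = sqrt(-930495503593) = I*sqrt(930495503593)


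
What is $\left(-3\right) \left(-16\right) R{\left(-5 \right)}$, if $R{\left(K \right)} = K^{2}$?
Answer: $1200$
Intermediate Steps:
$\left(-3\right) \left(-16\right) R{\left(-5 \right)} = \left(-3\right) \left(-16\right) \left(-5\right)^{2} = 48 \cdot 25 = 1200$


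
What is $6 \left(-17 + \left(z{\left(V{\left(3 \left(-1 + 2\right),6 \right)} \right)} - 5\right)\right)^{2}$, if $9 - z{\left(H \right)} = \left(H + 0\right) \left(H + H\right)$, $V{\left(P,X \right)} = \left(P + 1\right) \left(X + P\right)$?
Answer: $40716150$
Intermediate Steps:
$V{\left(P,X \right)} = \left(1 + P\right) \left(P + X\right)$
$z{\left(H \right)} = 9 - 2 H^{2}$ ($z{\left(H \right)} = 9 - \left(H + 0\right) \left(H + H\right) = 9 - H 2 H = 9 - 2 H^{2}$)
$6 \left(-17 + \left(z{\left(V{\left(3 \left(-1 + 2\right),6 \right)} \right)} - 5\right)\right)^{2} = 6 \left(-17 + \left(\left(9 - 2 \left(3 \left(-1 + 2\right) + 6 + \left(3 \left(-1 + 2\right)\right)^{2} + 3 \left(-1 + 2\right) 6\right)^{2}\right) - 5\right)\right)^{2} = 6 \left(-17 + \left(\left(9 - 2 \left(3 \cdot 1 + 6 + \left(3 \cdot 1\right)^{2} + 3 \cdot 1 \cdot 6\right)^{2}\right) - 5\right)\right)^{2} = 6 \left(-17 + \left(\left(9 - 2 \left(3 + 6 + 3^{2} + 3 \cdot 6\right)^{2}\right) - 5\right)\right)^{2} = 6 \left(-17 + \left(\left(9 - 2 \left(3 + 6 + 9 + 18\right)^{2}\right) - 5\right)\right)^{2} = 6 \left(-17 + \left(\left(9 - 2 \cdot 36^{2}\right) - 5\right)\right)^{2} = 6 \left(-17 + \left(\left(9 - 2592\right) - 5\right)\right)^{2} = 6 \left(-17 - 2588\right)^{2} = 6 \left(-2605\right)^{2} = 6 \cdot 6786025 = 40716150$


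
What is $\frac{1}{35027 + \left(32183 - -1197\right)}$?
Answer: $\frac{1}{68407} \approx 1.4618 \cdot 10^{-5}$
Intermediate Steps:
$\frac{1}{35027 + \left(32183 - -1197\right)} = \frac{1}{35027 + \left(32183 + 1197\right)} = \frac{1}{35027 + 33380} = \frac{1}{68407}$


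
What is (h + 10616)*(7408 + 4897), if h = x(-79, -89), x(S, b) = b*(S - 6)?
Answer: 223717205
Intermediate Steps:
x(S, b) = b*(-6 + S)
h = 7565 (h = -89*(-6 - 79) = -89*(-85) = 7565)
(h + 10616)*(7408 + 4897) = (7565 + 10616)*(7408 + 4897) = 18181*12305 = 223717205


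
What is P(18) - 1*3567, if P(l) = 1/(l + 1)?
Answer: -67772/19 ≈ -3566.9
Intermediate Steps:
P(l) = 1/(1 + l)
P(18) - 1*3567 = 1/(1 + 18) - 1*3567 = 1/19 - 3567 = -67772/19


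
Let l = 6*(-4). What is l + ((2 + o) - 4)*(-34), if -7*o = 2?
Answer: 376/7 ≈ 53.714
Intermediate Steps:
o = -2/7 (o = -⅐*2 = -2/7 ≈ -0.28571)
l = -24
l + ((2 + o) - 4)*(-34) = -24 + ((2 - 2/7) - 4)*(-34) = -24 + (12/7 - 4)*(-34) = -24 - 16/7*(-34) = -24 + 544/7 = 376/7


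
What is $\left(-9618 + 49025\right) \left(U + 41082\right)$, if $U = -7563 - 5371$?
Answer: $1109228236$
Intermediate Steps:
$U = -12934$ ($U = -7563 - 5371 = -12934$)
$\left(-9618 + 49025\right) \left(U + 41082\right) = \left(-9618 + 49025\right) \left(-12934 + 41082\right) = 39407 \cdot 28148 = 1109228236$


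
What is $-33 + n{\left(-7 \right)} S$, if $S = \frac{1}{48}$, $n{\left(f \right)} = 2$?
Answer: $- \frac{791}{24} \approx -32.958$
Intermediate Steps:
$S = \frac{1}{48} \approx 0.020833$
$-33 + n{\left(-7 \right)} S = -33 + 2 \cdot \frac{1}{48} = -33 + \frac{1}{24} = - \frac{791}{24}$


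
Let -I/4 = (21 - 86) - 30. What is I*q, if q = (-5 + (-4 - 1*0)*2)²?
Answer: 64220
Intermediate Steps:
q = 169 (q = (-5 + (-4 + 0)*2)² = (-5 - 4*2)² = (-5 - 8)² = (-13)² = 169)
I = 380 (I = -4*((21 - 86) - 30) = -4*(-65 - 30) = -4*(-95) = 380)
I*q = 380*169 = 64220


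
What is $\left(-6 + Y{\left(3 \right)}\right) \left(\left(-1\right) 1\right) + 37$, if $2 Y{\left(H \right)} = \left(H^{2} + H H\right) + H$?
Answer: $\frac{65}{2} \approx 32.5$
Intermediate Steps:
$Y{\left(H \right)} = H^{2} + \frac{H}{2}$ ($Y{\left(H \right)} = \frac{\left(H^{2} + H H\right) + H}{2} = \frac{\left(H^{2} + H^{2}\right) + H}{2} = \frac{2 H^{2} + H}{2} = \frac{H + 2 H^{2}}{2} = H^{2} + \frac{H}{2}$)
$\left(-6 + Y{\left(3 \right)}\right) \left(\left(-1\right) 1\right) + 37 = \left(-6 + 3 \left(\frac{1}{2} + 3\right)\right) \left(\left(-1\right) 1\right) + 37 = \left(-6 + 3 \cdot \frac{7}{2}\right) \left(-1\right) + 37 = \left(-6 + \frac{21}{2}\right) \left(-1\right) + 37 = \frac{9}{2} \left(-1\right) + 37 = - \frac{9}{2} + 37 = \frac{65}{2}$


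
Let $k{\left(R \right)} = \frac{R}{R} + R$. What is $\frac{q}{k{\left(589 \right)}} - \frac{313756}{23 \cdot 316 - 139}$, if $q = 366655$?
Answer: $\frac{485753491}{841222} \approx 577.44$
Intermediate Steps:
$k{\left(R \right)} = 1 + R$
$\frac{q}{k{\left(589 \right)}} - \frac{313756}{23 \cdot 316 - 139} = \frac{366655}{1 + 589} - \frac{313756}{23 \cdot 316 - 139} = \frac{366655}{590} - \frac{313756}{7268 - 139} = 366655 \cdot \frac{1}{590} - \frac{313756}{7129} = \frac{73331}{118} - \frac{313756}{7129} = \frac{485753491}{841222}$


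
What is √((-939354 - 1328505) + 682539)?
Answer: 2*I*√396330 ≈ 1259.1*I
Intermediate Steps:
√((-939354 - 1328505) + 682539) = √(-2267859 + 682539) = √(-1585320) = 2*I*√396330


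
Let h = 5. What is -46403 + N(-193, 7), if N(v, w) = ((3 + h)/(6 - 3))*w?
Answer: -139153/3 ≈ -46384.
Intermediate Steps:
N(v, w) = 8*w/3 (N(v, w) = ((3 + 5)/(6 - 3))*w = (8/3)*w = (8*(⅓))*w = 8*w/3)
-46403 + N(-193, 7) = -46403 + (8/3)*7 = -46403 + 56/3 = -139153/3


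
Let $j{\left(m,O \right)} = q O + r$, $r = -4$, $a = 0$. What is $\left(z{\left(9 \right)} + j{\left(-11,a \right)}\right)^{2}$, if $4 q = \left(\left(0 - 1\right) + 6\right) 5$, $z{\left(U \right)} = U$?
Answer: $25$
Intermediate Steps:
$q = \frac{25}{4}$ ($q = \frac{\left(\left(0 - 1\right) + 6\right) 5}{4} = \frac{\left(-1 + 6\right) 5}{4} = \frac{5 \cdot 5}{4} = \frac{1}{4} \cdot 25 = \frac{25}{4} \approx 6.25$)
$j{\left(m,O \right)} = -4 + \frac{25 O}{4}$ ($j{\left(m,O \right)} = \frac{25 O}{4} - 4 = -4 + \frac{25 O}{4}$)
$\left(z{\left(9 \right)} + j{\left(-11,a \right)}\right)^{2} = \left(9 + \left(-4 + \frac{25}{4} \cdot 0\right)\right)^{2} = \left(9 + \left(-4 + 0\right)\right)^{2} = \left(9 - 4\right)^{2} = 5^{2} = 25$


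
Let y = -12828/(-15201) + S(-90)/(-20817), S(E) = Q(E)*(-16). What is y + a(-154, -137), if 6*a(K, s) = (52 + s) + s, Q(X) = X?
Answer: -15724417/434073 ≈ -36.225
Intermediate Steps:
a(K, s) = 26/3 + s/3 (a(K, s) = ((52 + s) + s)/6 = (52 + 2*s)/6 = 26/3 + s/3)
S(E) = -16*E (S(E) = E*(-16) = -16*E)
y = 336284/434073 (y = -12828/(-15201) - 16*(-90)/(-20817) = -12828*(-1/15201) + 1440*(-1/20817) = 4276/5067 - 160/2313 = 336284/434073 ≈ 0.77472)
y + a(-154, -137) = 336284/434073 + (26/3 + (⅓)*(-137)) = 336284/434073 + (26/3 - 137/3) = 336284/434073 - 37 = -15724417/434073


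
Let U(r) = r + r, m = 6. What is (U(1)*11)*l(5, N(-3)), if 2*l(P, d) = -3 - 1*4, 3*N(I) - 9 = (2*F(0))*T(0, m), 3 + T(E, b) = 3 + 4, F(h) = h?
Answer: -77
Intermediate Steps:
T(E, b) = 4 (T(E, b) = -3 + (3 + 4) = -3 + 7 = 4)
N(I) = 3 (N(I) = 3 + ((2*0)*4)/3 = 3 + (0*4)/3 = 3 + (1/3)*0 = 3 + 0 = 3)
l(P, d) = -7/2 (l(P, d) = (-3 - 1*4)/2 = (-3 - 4)/2 = (1/2)*(-7) = -7/2)
U(r) = 2*r
(U(1)*11)*l(5, N(-3)) = ((2*1)*11)*(-7/2) = (2*11)*(-7/2) = 22*(-7/2) = -77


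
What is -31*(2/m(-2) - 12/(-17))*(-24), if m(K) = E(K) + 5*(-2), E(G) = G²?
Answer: 4712/17 ≈ 277.18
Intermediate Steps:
m(K) = -10 + K² (m(K) = K² + 5*(-2) = K² - 10 = -10 + K²)
-31*(2/m(-2) - 12/(-17))*(-24) = -31*(2/(-10 + (-2)²) - 12/(-17))*(-24) = -31*(2/(-10 + 4) - 12*(-1/17))*(-24) = -31*(2/(-6) + 12/17)*(-24) = -31*(2*(-⅙) + 12/17)*(-24) = -31*(-⅓ + 12/17)*(-24) = -31*19/51*(-24) = -589/51*(-24) = 4712/17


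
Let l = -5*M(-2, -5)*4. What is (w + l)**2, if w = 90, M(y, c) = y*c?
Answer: 12100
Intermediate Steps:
M(y, c) = c*y
l = -200 (l = -(-25)*(-2)*4 = -5*10*4 = -50*4 = -200)
(w + l)**2 = (90 - 200)**2 = (-110)**2 = 12100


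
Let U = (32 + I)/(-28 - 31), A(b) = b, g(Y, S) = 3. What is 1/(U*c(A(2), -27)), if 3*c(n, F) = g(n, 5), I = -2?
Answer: -59/30 ≈ -1.9667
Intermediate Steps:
c(n, F) = 1 (c(n, F) = (1/3)*3 = 1)
U = -30/59 (U = (32 - 2)/(-28 - 31) = 30/(-59) = 30*(-1/59) = -30/59 ≈ -0.50847)
1/(U*c(A(2), -27)) = 1/(-30/59*1) = 1/(-30/59) = -59/30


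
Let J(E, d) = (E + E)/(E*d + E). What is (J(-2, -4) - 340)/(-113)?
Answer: 1022/339 ≈ 3.0147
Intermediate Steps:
J(E, d) = 2*E/(E + E*d) (J(E, d) = (2*E)/(E + E*d) = 2*E/(E + E*d))
(J(-2, -4) - 340)/(-113) = (2/(1 - 4) - 340)/(-113) = (2/(-3) - 340)*(-1/113) = (2*(-⅓) - 340)*(-1/113) = (-⅔ - 340)*(-1/113) = -1022/3*(-1/113) = 1022/339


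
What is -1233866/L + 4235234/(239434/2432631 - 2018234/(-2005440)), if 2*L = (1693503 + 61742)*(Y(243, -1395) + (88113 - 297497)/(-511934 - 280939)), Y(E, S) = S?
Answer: 6684138320604259778946162523108884/1743628187012702704581330655 ≈ 3.8335e+6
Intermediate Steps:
L = -1941034964375495/1585746 (L = ((1693503 + 61742)*(-1395 + (88113 - 297497)/(-511934 - 280939)))/2 = (1755245*(-1395 - 209384/(-792873)))/2 = (1755245*(-1395 - 209384*(-1/792873)))/2 = (1755245*(-1395 + 209384/792873))/2 = (1755245*(-1105848451/792873))/2 = (½)*(-1941034964375495/792873) = -1941034964375495/1585746 ≈ -1.2241e+9)
-1233866/L + 4235234/(239434/2432631 - 2018234/(-2005440)) = -1233866/(-1941034964375495/1585746) + 4235234/(239434/2432631 - 2018234/(-2005440)) = -1233866*(-1585746/1941034964375495) + 4235234/(239434*(1/2432631) - 2018234*(-1/2005440)) = 1956598074036/1941034964375495 + 4235234/(239434/2432631 + 1009117/1002720) = 1956598074036/1941034964375495 + 4235234/(898298185769/813082585440) = 1956598074036/1941034964375495 + 4235234*(813082585440/898298185769) = 1956598074036/1941034964375495 + 3443595010663392960/898298185769 = 6684138320604259778946162523108884/1743628187012702704581330655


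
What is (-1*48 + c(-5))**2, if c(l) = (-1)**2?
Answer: 2209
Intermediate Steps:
c(l) = 1
(-1*48 + c(-5))**2 = (-1*48 + 1)**2 = (-48 + 1)**2 = (-47)**2 = 2209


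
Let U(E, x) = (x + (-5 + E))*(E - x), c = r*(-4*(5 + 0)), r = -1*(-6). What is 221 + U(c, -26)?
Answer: 14415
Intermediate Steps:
r = 6
c = -120 (c = 6*(-4*(5 + 0)) = 6*(-4*5) = 6*(-20) = -120)
U(E, x) = (E - x)*(-5 + E + x) (U(E, x) = (-5 + E + x)*(E - x) = (E - x)*(-5 + E + x))
221 + U(c, -26) = 221 + ((-120)² - 1*(-26)² - 5*(-120) + 5*(-26)) = 221 + (14400 - 1*676 + 600 - 130) = 221 + (14400 - 676 + 600 - 130) = 221 + 14194 = 14415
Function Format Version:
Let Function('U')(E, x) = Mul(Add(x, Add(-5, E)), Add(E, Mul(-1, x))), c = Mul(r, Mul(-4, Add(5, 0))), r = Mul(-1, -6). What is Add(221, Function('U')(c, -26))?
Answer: 14415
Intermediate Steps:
r = 6
c = -120 (c = Mul(6, Mul(-4, Add(5, 0))) = Mul(6, Mul(-4, 5)) = Mul(6, -20) = -120)
Function('U')(E, x) = Mul(Add(E, Mul(-1, x)), Add(-5, E, x)) (Function('U')(E, x) = Mul(Add(-5, E, x), Add(E, Mul(-1, x))) = Mul(Add(E, Mul(-1, x)), Add(-5, E, x)))
Add(221, Function('U')(c, -26)) = Add(221, Add(Pow(-120, 2), Mul(-1, Pow(-26, 2)), Mul(-5, -120), Mul(5, -26))) = Add(221, Add(14400, Mul(-1, 676), 600, -130)) = Add(221, Add(14400, -676, 600, -130)) = Add(221, 14194) = 14415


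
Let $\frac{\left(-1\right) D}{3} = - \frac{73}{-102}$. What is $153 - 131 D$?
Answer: $\frac{14765}{34} \approx 434.26$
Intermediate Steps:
$D = - \frac{73}{34}$ ($D = - 3 \left(- \frac{73}{-102}\right) = - 3 \left(\left(-73\right) \left(- \frac{1}{102}\right)\right) = \left(-3\right) \frac{73}{102} = - \frac{73}{34} \approx -2.1471$)
$153 - 131 D = 153 - - \frac{9563}{34} = 153 + \frac{9563}{34} = \frac{14765}{34}$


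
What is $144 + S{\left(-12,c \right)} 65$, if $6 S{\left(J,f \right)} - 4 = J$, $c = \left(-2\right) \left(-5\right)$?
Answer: $\frac{172}{3} \approx 57.333$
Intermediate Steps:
$c = 10$
$S{\left(J,f \right)} = \frac{2}{3} + \frac{J}{6}$
$144 + S{\left(-12,c \right)} 65 = 144 + \left(\frac{2}{3} + \frac{1}{6} \left(-12\right)\right) 65 = 144 + \left(\frac{2}{3} - 2\right) 65 = 144 - \frac{260}{3} = \frac{172}{3}$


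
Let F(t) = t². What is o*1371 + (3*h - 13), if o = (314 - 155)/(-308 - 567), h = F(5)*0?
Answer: -229364/875 ≈ -262.13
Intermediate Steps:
h = 0 (h = 5²*0 = 25*0 = 0)
o = -159/875 (o = 159/(-875) = 159*(-1/875) = -159/875 ≈ -0.18171)
o*1371 + (3*h - 13) = -159/875*1371 + (3*0 - 13) = -217989/875 + (0 - 13) = -217989/875 - 13 = -229364/875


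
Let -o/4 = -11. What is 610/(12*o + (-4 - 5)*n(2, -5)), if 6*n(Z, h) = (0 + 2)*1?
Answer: 122/105 ≈ 1.1619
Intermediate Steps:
o = 44 (o = -4*(-11) = 44)
n(Z, h) = 1/3 (n(Z, h) = ((0 + 2)*1)/6 = (2*1)/6 = (1/6)*2 = 1/3)
610/(12*o + (-4 - 5)*n(2, -5)) = 610/(12*44 + (-4 - 5)*(1/3)) = 610/(528 - 9*1/3) = 610/(528 - 3) = 610/525 = 610*(1/525) = 122/105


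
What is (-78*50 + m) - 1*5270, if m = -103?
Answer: -9273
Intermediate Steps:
(-78*50 + m) - 1*5270 = (-78*50 - 103) - 1*5270 = (-3900 - 103) - 5270 = -4003 - 5270 = -9273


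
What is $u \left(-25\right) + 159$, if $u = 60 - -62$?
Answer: $-2891$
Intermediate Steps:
$u = 122$ ($u = 60 + 62 = 122$)
$u \left(-25\right) + 159 = 122 \left(-25\right) + 159 = -3050 + 159 = -2891$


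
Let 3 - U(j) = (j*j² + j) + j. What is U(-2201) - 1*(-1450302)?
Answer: 10663981308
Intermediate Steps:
U(j) = 3 - j³ - 2*j (U(j) = 3 - ((j*j² + j) + j) = 3 - ((j³ + j) + j) = 3 - ((j + j³) + j) = 3 - (j³ + 2*j) = 3 + (-j³ - 2*j) = 3 - j³ - 2*j)
U(-2201) - 1*(-1450302) = (3 - 1*(-2201)³ - 2*(-2201)) - 1*(-1450302) = (3 - 1*(-10662526601) + 4402) + 1450302 = (3 + 10662526601 + 4402) + 1450302 = 10662531006 + 1450302 = 10663981308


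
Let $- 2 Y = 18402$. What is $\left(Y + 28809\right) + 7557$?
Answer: $27165$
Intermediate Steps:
$Y = -9201$ ($Y = \left(- \frac{1}{2}\right) 18402 = -9201$)
$\left(Y + 28809\right) + 7557 = \left(-9201 + 28809\right) + 7557 = 19608 + 7557 = 27165$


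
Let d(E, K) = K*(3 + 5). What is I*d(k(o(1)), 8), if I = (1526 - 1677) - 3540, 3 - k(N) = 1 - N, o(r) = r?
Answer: -236224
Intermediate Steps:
k(N) = 2 + N (k(N) = 3 - (1 - N) = 3 + (-1 + N) = 2 + N)
d(E, K) = 8*K (d(E, K) = K*8 = 8*K)
I = -3691 (I = -151 - 3540 = -3691)
I*d(k(o(1)), 8) = -29528*8 = -3691*64 = -236224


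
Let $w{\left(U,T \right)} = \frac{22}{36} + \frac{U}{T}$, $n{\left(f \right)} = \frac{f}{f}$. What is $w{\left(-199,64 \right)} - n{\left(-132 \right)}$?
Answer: $- \frac{2015}{576} \approx -3.4983$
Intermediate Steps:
$n{\left(f \right)} = 1$
$w{\left(U,T \right)} = \frac{11}{18} + \frac{U}{T}$ ($w{\left(U,T \right)} = 22 \cdot \frac{1}{36} + \frac{U}{T} = \frac{11}{18} + \frac{U}{T}$)
$w{\left(-199,64 \right)} - n{\left(-132 \right)} = \left(\frac{11}{18} - \frac{199}{64}\right) - 1 = - \frac{1439}{576} - 1 = - \frac{2015}{576}$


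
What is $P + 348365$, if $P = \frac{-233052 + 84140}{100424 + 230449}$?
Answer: $\frac{115264423733}{330873} \approx 3.4836 \cdot 10^{5}$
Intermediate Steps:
$P = - \frac{148912}{330873} \approx -0.45006$
$P + 348365 = - \frac{148912}{330873} + 348365 = \frac{115264423733}{330873}$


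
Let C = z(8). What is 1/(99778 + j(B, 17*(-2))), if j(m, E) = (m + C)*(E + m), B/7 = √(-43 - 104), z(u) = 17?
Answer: 91997/8465529676 + 833*I*√3/8465529676 ≈ 1.0867e-5 + 1.7043e-7*I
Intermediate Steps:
C = 17
B = 49*I*√3 (B = 7*√(-43 - 104) = 7*√(-147) = 7*(7*I*√3) = 49*I*√3 ≈ 84.87*I)
j(m, E) = (17 + m)*(E + m) (j(m, E) = (m + 17)*(E + m) = (17 + m)*(E + m))
1/(99778 + j(B, 17*(-2))) = 1/(99778 + ((49*I*√3)² + 17*(17*(-2)) + 17*(49*I*√3) + (17*(-2))*(49*I*√3))) = 1/(99778 + (-7203 + 17*(-34) + 833*I*√3 - 1666*I*√3)) = 1/(99778 + (-7203 - 578 + 833*I*√3 - 1666*I*√3)) = 1/(99778 + (-7781 - 833*I*√3)) = 1/(91997 - 833*I*√3)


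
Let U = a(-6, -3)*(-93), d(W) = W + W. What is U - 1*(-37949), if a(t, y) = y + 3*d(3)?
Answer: 36554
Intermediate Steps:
d(W) = 2*W
a(t, y) = 18 + y (a(t, y) = y + 3*(2*3) = y + 3*6 = y + 18 = 18 + y)
U = -1395 (U = (18 - 3)*(-93) = 15*(-93) = -1395)
U - 1*(-37949) = -1395 - 1*(-37949) = -1395 + 37949 = 36554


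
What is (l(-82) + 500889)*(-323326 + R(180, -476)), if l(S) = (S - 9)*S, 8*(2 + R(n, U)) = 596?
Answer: -328652479957/2 ≈ -1.6433e+11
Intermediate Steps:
R(n, U) = 145/2 (R(n, U) = -2 + (1/8)*596 = -2 + 149/2 = 145/2)
l(S) = S*(-9 + S) (l(S) = (-9 + S)*S = S*(-9 + S))
(l(-82) + 500889)*(-323326 + R(180, -476)) = (-82*(-9 - 82) + 500889)*(-323326 + 145/2) = (-82*(-91) + 500889)*(-646507/2) = (7462 + 500889)*(-646507/2) = 508351*(-646507/2) = -328652479957/2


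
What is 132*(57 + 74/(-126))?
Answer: 156376/21 ≈ 7446.5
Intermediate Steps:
132*(57 + 74/(-126)) = 132*(57 + 74*(-1/126)) = 132*(57 - 37/63) = 132*(3554/63) = 156376/21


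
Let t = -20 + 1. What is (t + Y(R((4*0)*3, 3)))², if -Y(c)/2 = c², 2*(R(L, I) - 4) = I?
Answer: 25281/4 ≈ 6320.3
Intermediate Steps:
R(L, I) = 4 + I/2
t = -19
Y(c) = -2*c²
(t + Y(R((4*0)*3, 3)))² = (-19 - 2*(4 + (½)*3)²)² = (-19 - 2*(4 + 3/2)²)² = (-19 - 2*(11/2)²)² = (-19 - 2*121/4)² = (-19 - 121/2)² = (-159/2)² = 25281/4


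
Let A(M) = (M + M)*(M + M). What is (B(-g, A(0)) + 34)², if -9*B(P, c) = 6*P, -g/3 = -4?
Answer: 1764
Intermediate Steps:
g = 12 (g = -3*(-4) = 12)
A(M) = 4*M² (A(M) = (2*M)*(2*M) = 4*M²)
B(P, c) = -2*P/3
(B(-g, A(0)) + 34)² = (-(-2)*12/3 + 34)² = (-⅔*(-12) + 34)² = (8 + 34)² = 42² = 1764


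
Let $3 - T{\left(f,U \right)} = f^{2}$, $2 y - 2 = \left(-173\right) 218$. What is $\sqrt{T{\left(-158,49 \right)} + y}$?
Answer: $i \sqrt{43817} \approx 209.33 i$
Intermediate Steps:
$y = -18856$ ($y = 1 + \frac{\left(-173\right) 218}{2} = 1 + \frac{1}{2} \left(-37714\right) = 1 - 18857 = -18856$)
$T{\left(f,U \right)} = 3 - f^{2}$
$\sqrt{T{\left(-158,49 \right)} + y} = \sqrt{\left(3 - \left(-158\right)^{2}\right) - 18856} = \sqrt{\left(3 - 24964\right) - 18856} = \sqrt{-24961 - 18856} = \sqrt{-43817} = i \sqrt{43817}$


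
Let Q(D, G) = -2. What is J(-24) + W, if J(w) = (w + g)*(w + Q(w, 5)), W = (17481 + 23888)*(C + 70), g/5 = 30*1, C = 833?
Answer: 37352931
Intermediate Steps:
g = 150 (g = 5*(30*1) = 5*30 = 150)
W = 37356207 (W = (17481 + 23888)*(833 + 70) = 41369*903 = 37356207)
J(w) = (-2 + w)*(150 + w) (J(w) = (w + 150)*(w - 2) = (150 + w)*(-2 + w) = (-2 + w)*(150 + w))
J(-24) + W = (-300 + (-24)² + 148*(-24)) + 37356207 = (-300 + 576 - 3552) + 37356207 = -3276 + 37356207 = 37352931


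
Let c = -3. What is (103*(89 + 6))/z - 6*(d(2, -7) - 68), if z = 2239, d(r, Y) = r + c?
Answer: 936731/2239 ≈ 418.37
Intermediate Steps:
d(r, Y) = -3 + r (d(r, Y) = r - 3 = -3 + r)
(103*(89 + 6))/z - 6*(d(2, -7) - 68) = (103*(89 + 6))/2239 - 6*((-3 + 2) - 68) = (103*95)*(1/2239) - 6*(-1 - 68) = 9785*(1/2239) - 6*(-69) = 9785/2239 + 414 = 936731/2239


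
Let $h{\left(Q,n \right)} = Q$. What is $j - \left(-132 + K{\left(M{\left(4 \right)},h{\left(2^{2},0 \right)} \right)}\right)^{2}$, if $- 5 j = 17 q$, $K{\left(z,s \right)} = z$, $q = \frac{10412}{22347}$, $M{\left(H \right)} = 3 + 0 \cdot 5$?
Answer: $- \frac{1859559139}{111735} \approx -16643.0$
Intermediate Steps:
$M{\left(H \right)} = 3$ ($M{\left(H \right)} = 3 + 0 = 3$)
$q = \frac{10412}{22347}$ ($q = 10412 \cdot \frac{1}{22347} = \frac{10412}{22347} \approx 0.46592$)
$j = - \frac{177004}{111735}$ ($j = - \frac{17 \cdot \frac{10412}{22347}}{5} = \left(- \frac{1}{5}\right) \frac{177004}{22347} = - \frac{177004}{111735} \approx -1.5841$)
$j - \left(-132 + K{\left(M{\left(4 \right)},h{\left(2^{2},0 \right)} \right)}\right)^{2} = - \frac{177004}{111735} - \left(-132 + 3\right)^{2} = - \frac{177004}{111735} - \left(-129\right)^{2} = - \frac{177004}{111735} - 16641 = - \frac{1859559139}{111735}$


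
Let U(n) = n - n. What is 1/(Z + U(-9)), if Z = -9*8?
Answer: -1/72 ≈ -0.013889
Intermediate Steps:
U(n) = 0
Z = -72
1/(Z + U(-9)) = 1/(-72 + 0) = 1/(-72) = -1/72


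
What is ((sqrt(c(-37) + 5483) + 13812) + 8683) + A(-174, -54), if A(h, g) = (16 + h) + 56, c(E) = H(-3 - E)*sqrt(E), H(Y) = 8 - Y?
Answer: 22393 + sqrt(5483 - 26*I*sqrt(37)) ≈ 22467.0 - 1.0678*I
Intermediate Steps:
c(E) = sqrt(E)*(11 + E) (c(E) = (8 - (-3 - E))*sqrt(E) = (8 + (3 + E))*sqrt(E) = (11 + E)*sqrt(E) = sqrt(E)*(11 + E))
A(h, g) = 72 + h
((sqrt(c(-37) + 5483) + 13812) + 8683) + A(-174, -54) = ((sqrt(sqrt(-37)*(11 - 37) + 5483) + 13812) + 8683) + (72 - 174) = ((sqrt((I*sqrt(37))*(-26) + 5483) + 13812) + 8683) - 102 = ((sqrt(-26*I*sqrt(37) + 5483) + 13812) + 8683) - 102 = ((sqrt(5483 - 26*I*sqrt(37)) + 13812) + 8683) - 102 = ((13812 + sqrt(5483 - 26*I*sqrt(37))) + 8683) - 102 = (22495 + sqrt(5483 - 26*I*sqrt(37))) - 102 = 22393 + sqrt(5483 - 26*I*sqrt(37))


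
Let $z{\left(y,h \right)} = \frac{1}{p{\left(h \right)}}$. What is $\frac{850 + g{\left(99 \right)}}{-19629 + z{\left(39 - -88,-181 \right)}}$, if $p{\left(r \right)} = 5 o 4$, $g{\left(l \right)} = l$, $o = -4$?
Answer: $- \frac{75920}{1570321} \approx -0.048347$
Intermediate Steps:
$p{\left(r \right)} = -80$ ($p{\left(r \right)} = 5 \left(-4\right) 4 = \left(-20\right) 4 = -80$)
$z{\left(y,h \right)} = - \frac{1}{80}$ ($z{\left(y,h \right)} = \frac{1}{-80} = - \frac{1}{80}$)
$\frac{850 + g{\left(99 \right)}}{-19629 + z{\left(39 - -88,-181 \right)}} = \frac{850 + 99}{-19629 - \frac{1}{80}} = \frac{949}{- \frac{1570321}{80}} = 949 \left(- \frac{80}{1570321}\right) = - \frac{75920}{1570321}$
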